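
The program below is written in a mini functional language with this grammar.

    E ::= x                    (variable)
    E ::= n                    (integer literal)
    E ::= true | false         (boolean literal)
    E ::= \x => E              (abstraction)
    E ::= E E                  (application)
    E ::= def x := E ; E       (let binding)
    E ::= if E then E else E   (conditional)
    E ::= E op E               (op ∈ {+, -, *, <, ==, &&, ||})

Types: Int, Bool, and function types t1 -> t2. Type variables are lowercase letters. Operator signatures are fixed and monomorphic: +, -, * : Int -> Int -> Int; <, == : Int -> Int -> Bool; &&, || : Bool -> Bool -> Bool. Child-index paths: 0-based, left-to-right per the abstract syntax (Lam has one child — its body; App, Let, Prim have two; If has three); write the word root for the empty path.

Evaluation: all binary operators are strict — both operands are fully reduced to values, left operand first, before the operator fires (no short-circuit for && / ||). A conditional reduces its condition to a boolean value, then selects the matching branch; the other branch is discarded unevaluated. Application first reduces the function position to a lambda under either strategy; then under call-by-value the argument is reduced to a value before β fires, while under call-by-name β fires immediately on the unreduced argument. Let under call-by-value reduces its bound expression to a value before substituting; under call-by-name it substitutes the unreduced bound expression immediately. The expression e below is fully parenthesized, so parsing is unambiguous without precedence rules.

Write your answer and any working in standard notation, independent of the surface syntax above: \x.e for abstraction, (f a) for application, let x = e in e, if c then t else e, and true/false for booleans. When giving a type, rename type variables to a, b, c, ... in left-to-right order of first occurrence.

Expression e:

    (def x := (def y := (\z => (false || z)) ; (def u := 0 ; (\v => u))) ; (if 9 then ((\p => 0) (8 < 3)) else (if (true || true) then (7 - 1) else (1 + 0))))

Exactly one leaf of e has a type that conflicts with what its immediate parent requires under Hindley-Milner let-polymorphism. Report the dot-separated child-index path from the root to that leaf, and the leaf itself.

Working:
  unify Bool ~ Bool
z : a
  unify a ~ Bool
\z._ : Bool -> Bool
let y : Bool -> Bool
let u : Int
u : Int
\v._ : b -> Int
let x : forall. b -> Int
  unify Int ~ Bool
  FAIL: mismatch Int ~ Bool

Answer: 1.0 : 9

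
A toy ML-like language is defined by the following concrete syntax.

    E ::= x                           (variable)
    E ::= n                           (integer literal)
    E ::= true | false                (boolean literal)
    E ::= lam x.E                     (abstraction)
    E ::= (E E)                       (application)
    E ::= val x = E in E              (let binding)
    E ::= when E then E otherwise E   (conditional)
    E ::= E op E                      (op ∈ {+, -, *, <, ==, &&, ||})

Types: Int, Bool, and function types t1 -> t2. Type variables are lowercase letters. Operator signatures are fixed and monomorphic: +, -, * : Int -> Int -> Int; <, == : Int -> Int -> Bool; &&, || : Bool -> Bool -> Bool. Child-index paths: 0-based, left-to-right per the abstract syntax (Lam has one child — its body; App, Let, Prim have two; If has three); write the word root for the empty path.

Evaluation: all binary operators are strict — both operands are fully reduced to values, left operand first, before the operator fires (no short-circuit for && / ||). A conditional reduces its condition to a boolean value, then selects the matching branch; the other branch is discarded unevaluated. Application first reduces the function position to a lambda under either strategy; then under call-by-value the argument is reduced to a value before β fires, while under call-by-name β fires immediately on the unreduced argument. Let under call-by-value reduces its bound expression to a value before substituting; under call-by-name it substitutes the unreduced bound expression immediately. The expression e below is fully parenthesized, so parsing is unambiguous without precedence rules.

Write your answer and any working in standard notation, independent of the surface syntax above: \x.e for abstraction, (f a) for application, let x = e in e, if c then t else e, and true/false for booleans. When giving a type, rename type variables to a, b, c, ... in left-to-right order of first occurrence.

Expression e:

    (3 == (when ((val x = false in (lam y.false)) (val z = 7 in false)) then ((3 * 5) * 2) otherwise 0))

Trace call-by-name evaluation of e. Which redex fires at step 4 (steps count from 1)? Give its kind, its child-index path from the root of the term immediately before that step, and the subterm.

Derivation:
step 0: (3 == (if ((let x = false in (\y.false)) (let z = 7 in false)) then ((3 * 5) * 2) else 0))
step 1: [let@1.0.0] (3 == (if ((\y.false) (let z = 7 in false)) then ((3 * 5) * 2) else 0))
step 2: [beta@1.0] (3 == (if false then ((3 * 5) * 2) else 0))
step 3: [if@1] (3 == 0)
step 4: [delta@root] false

Answer: delta at root : (3 == 0)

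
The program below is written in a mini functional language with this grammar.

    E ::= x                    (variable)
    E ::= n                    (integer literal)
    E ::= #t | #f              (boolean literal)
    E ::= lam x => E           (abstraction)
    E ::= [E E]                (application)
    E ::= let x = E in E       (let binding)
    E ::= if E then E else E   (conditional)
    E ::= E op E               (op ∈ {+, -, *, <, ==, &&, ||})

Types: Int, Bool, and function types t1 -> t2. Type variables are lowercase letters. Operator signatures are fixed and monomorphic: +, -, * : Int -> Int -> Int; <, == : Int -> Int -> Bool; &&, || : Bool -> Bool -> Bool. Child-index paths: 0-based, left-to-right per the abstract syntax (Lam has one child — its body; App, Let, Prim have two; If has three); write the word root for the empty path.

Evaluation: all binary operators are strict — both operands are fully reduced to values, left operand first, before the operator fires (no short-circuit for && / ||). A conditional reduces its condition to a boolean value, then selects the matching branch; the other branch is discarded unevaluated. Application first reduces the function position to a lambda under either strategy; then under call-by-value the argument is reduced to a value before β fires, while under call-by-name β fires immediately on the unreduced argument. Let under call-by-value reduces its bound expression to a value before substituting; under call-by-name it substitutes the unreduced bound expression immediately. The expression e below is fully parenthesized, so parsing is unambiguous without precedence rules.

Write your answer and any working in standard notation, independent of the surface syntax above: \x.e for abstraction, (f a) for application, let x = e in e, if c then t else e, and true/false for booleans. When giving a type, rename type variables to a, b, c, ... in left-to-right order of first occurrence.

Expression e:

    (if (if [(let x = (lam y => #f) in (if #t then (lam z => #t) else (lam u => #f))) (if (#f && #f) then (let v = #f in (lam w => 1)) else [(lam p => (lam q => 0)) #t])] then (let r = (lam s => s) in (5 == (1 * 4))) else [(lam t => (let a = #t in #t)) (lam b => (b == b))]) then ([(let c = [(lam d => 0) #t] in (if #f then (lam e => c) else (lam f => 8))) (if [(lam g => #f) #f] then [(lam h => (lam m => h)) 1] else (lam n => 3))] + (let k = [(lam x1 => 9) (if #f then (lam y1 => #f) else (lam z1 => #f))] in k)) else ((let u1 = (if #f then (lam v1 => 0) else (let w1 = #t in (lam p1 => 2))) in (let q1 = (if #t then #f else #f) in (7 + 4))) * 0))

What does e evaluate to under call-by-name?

Answer: 0

Working:
step 0: (if (if ((let x = (\y.false) in (if true then (\z.true) else (\u.false))) (if (false && false) then (let v = false in (\w.1)) else ((\p.(\q.0)) true))) then (let r = (\s.s) in (5 == (1 * 4))) else ((\t.(let a = true in true)) (\b.(b == b)))) then (((let c = ((\d.0) true) in (if false then (\e.c) else (\f.8))) (if ((\g.false) false) then ((\h.(\m.h)) 1) else (\n.3))) + (let k = ((\x1.9) (if false then (\y1.false) else (\z1.false))) in k)) else ((let u1 = (if false then (\v1.0) else (let w1 = true in (\p1.2))) in (let q1 = (if true then false else false) in (7 + 4))) * 0))
step 1: [let@0.0.0] (if (if ((if true then (\z.true) else (\u.false)) (if (false && false) then (let v = false in (\w.1)) else ((\p.(\q.0)) true))) then (let r = (\s.s) in (5 == (1 * 4))) else ((\t.(let a = true in true)) (\b.(b == b)))) then (((let c = ((\d.0) true) in (if false then (\e.c) else (\f.8))) (if ((\g.false) false) then ((\h.(\m.h)) 1) else (\n.3))) + (let k = ((\x1.9) (if false then (\y1.false) else (\z1.false))) in k)) else ((let u1 = (if false then (\v1.0) else (let w1 = true in (\p1.2))) in (let q1 = (if true then false else false) in (7 + 4))) * 0))
step 2: [if@0.0.0] (if (if ((\z.true) (if (false && false) then (let v = false in (\w.1)) else ((\p.(\q.0)) true))) then (let r = (\s.s) in (5 == (1 * 4))) else ((\t.(let a = true in true)) (\b.(b == b)))) then (((let c = ((\d.0) true) in (if false then (\e.c) else (\f.8))) (if ((\g.false) false) then ((\h.(\m.h)) 1) else (\n.3))) + (let k = ((\x1.9) (if false then (\y1.false) else (\z1.false))) in k)) else ((let u1 = (if false then (\v1.0) else (let w1 = true in (\p1.2))) in (let q1 = (if true then false else false) in (7 + 4))) * 0))
step 3: [beta@0.0] (if (if true then (let r = (\s.s) in (5 == (1 * 4))) else ((\t.(let a = true in true)) (\b.(b == b)))) then (((let c = ((\d.0) true) in (if false then (\e.c) else (\f.8))) (if ((\g.false) false) then ((\h.(\m.h)) 1) else (\n.3))) + (let k = ((\x1.9) (if false then (\y1.false) else (\z1.false))) in k)) else ((let u1 = (if false then (\v1.0) else (let w1 = true in (\p1.2))) in (let q1 = (if true then false else false) in (7 + 4))) * 0))
step 4: [if@0] (if (let r = (\s.s) in (5 == (1 * 4))) then (((let c = ((\d.0) true) in (if false then (\e.c) else (\f.8))) (if ((\g.false) false) then ((\h.(\m.h)) 1) else (\n.3))) + (let k = ((\x1.9) (if false then (\y1.false) else (\z1.false))) in k)) else ((let u1 = (if false then (\v1.0) else (let w1 = true in (\p1.2))) in (let q1 = (if true then false else false) in (7 + 4))) * 0))
step 5: [let@0] (if (5 == (1 * 4)) then (((let c = ((\d.0) true) in (if false then (\e.c) else (\f.8))) (if ((\g.false) false) then ((\h.(\m.h)) 1) else (\n.3))) + (let k = ((\x1.9) (if false then (\y1.false) else (\z1.false))) in k)) else ((let u1 = (if false then (\v1.0) else (let w1 = true in (\p1.2))) in (let q1 = (if true then false else false) in (7 + 4))) * 0))
step 6: [delta@0.1] (if (5 == 4) then (((let c = ((\d.0) true) in (if false then (\e.c) else (\f.8))) (if ((\g.false) false) then ((\h.(\m.h)) 1) else (\n.3))) + (let k = ((\x1.9) (if false then (\y1.false) else (\z1.false))) in k)) else ((let u1 = (if false then (\v1.0) else (let w1 = true in (\p1.2))) in (let q1 = (if true then false else false) in (7 + 4))) * 0))
step 7: [delta@0] (if false then (((let c = ((\d.0) true) in (if false then (\e.c) else (\f.8))) (if ((\g.false) false) then ((\h.(\m.h)) 1) else (\n.3))) + (let k = ((\x1.9) (if false then (\y1.false) else (\z1.false))) in k)) else ((let u1 = (if false then (\v1.0) else (let w1 = true in (\p1.2))) in (let q1 = (if true then false else false) in (7 + 4))) * 0))
step 8: [if@root] ((let u1 = (if false then (\v1.0) else (let w1 = true in (\p1.2))) in (let q1 = (if true then false else false) in (7 + 4))) * 0)
step 9: [let@0] ((let q1 = (if true then false else false) in (7 + 4)) * 0)
step 10: [let@0] ((7 + 4) * 0)
step 11: [delta@0] (11 * 0)
step 12: [delta@root] 0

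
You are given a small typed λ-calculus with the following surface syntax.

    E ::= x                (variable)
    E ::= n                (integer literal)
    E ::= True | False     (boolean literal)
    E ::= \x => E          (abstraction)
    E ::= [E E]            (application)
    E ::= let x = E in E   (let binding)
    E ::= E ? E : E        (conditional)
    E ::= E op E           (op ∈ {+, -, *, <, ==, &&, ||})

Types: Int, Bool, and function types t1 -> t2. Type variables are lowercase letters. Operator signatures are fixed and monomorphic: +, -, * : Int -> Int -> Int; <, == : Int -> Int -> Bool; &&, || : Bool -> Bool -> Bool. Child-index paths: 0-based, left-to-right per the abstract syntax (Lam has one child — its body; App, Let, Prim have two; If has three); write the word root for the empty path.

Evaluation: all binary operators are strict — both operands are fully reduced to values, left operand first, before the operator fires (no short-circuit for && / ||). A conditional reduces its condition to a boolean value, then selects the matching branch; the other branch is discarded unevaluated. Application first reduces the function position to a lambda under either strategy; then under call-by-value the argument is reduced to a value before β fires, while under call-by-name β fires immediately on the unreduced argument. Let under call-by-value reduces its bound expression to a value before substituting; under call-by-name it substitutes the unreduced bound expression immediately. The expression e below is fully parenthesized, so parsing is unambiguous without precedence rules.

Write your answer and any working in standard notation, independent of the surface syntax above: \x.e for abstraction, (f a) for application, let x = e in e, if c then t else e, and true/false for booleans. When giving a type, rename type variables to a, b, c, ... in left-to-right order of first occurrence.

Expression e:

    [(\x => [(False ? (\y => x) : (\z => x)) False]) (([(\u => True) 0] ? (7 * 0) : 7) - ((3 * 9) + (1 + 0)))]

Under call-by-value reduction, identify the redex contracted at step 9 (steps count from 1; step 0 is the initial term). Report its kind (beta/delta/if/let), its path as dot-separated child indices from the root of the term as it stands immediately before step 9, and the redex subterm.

Answer: if at 0 : (if false then (\y.-28) else (\z.-28))

Derivation:
step 0: ((\x.((if false then (\y.x) else (\z.x)) false)) ((if ((\u.true) 0) then (7 * 0) else 7) - ((3 * 9) + (1 + 0))))
step 1: [beta@1.0.0] ((\x.((if false then (\y.x) else (\z.x)) false)) ((if true then (7 * 0) else 7) - ((3 * 9) + (1 + 0))))
step 2: [if@1.0] ((\x.((if false then (\y.x) else (\z.x)) false)) ((7 * 0) - ((3 * 9) + (1 + 0))))
step 3: [delta@1.0] ((\x.((if false then (\y.x) else (\z.x)) false)) (0 - ((3 * 9) + (1 + 0))))
step 4: [delta@1.1.0] ((\x.((if false then (\y.x) else (\z.x)) false)) (0 - (27 + (1 + 0))))
step 5: [delta@1.1.1] ((\x.((if false then (\y.x) else (\z.x)) false)) (0 - (27 + 1)))
step 6: [delta@1.1] ((\x.((if false then (\y.x) else (\z.x)) false)) (0 - 28))
step 7: [delta@1] ((\x.((if false then (\y.x) else (\z.x)) false)) -28)
step 8: [beta@root] ((if false then (\y.-28) else (\z.-28)) false)
step 9: [if@0] ((\z.-28) false)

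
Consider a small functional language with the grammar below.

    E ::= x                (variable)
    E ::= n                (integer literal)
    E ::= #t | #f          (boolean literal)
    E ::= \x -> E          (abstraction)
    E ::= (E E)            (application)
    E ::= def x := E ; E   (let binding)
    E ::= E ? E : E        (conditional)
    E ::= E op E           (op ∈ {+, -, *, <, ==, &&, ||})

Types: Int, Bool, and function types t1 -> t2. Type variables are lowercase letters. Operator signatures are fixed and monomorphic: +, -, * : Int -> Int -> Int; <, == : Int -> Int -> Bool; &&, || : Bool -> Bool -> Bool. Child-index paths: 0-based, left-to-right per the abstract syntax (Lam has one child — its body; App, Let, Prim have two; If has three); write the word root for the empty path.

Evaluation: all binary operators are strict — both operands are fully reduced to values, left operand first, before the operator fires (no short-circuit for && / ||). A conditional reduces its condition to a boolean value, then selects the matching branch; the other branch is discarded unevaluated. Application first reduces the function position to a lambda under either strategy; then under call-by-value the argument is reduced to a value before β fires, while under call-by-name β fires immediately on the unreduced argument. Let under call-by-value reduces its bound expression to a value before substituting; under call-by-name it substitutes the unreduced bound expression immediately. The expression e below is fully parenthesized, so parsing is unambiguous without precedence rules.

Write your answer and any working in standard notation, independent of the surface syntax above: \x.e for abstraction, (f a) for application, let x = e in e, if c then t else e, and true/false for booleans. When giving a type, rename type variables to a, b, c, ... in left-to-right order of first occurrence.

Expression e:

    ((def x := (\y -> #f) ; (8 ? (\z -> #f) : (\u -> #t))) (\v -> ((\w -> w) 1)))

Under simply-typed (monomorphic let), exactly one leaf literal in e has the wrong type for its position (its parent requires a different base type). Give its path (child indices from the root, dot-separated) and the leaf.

Answer: 0.1.0 : 8

Working:
\y._ : a -> Bool
let x : a -> Bool
  unify Int ~ Bool
  FAIL: mismatch Int ~ Bool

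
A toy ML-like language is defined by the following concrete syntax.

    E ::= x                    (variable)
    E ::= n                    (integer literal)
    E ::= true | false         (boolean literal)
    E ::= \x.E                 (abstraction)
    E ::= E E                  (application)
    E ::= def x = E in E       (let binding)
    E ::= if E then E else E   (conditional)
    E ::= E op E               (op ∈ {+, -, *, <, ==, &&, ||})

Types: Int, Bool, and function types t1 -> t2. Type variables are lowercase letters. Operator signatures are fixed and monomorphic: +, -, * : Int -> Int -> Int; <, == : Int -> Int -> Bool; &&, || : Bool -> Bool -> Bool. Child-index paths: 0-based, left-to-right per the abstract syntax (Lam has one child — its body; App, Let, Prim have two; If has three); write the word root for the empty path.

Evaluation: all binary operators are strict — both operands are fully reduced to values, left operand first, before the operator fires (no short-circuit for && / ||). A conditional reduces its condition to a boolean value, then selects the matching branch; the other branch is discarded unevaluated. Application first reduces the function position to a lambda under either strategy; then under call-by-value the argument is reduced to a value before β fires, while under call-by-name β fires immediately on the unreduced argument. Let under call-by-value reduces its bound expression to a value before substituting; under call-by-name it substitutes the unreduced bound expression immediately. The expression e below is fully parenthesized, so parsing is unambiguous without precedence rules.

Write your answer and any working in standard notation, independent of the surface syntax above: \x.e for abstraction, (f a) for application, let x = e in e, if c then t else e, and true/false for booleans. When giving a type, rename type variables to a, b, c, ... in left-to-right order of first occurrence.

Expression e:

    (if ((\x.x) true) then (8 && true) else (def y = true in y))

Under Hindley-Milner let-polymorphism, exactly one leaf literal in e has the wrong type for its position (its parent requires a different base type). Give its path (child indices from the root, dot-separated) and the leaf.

Working:
x : a
\x._ : a -> a
  unify a -> a ~ Bool -> b
  unify a ~ Bool
  unify Bool ~ b
_ _ : Bool
  unify Bool ~ Bool
  unify Int ~ Bool
  FAIL: mismatch Int ~ Bool

Answer: 1.0 : 8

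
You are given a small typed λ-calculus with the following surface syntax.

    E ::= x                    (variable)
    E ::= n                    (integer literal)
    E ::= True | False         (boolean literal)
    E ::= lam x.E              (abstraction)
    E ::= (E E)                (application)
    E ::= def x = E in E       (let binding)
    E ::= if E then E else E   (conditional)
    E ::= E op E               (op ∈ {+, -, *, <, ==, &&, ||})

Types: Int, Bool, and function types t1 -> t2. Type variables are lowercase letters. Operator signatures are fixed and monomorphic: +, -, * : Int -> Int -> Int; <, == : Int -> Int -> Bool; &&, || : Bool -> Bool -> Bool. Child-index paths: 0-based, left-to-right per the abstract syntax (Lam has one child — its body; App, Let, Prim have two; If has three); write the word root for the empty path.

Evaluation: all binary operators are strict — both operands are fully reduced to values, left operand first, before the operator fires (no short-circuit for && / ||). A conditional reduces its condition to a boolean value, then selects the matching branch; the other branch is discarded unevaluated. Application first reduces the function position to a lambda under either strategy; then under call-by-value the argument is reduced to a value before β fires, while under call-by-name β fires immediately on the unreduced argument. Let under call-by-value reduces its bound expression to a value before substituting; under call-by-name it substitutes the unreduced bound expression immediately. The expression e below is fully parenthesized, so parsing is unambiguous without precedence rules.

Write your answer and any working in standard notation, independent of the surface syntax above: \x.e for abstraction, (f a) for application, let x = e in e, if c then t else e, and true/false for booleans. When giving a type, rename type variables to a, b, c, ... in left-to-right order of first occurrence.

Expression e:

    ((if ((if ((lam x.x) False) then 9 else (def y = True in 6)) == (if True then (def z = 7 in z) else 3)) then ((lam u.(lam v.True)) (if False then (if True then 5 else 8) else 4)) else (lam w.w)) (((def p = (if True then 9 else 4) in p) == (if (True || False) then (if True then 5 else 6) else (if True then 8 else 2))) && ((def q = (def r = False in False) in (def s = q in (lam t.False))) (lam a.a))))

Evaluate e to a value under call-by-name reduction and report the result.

Answer: false

Derivation:
step 0: ((if ((if ((\x.x) false) then 9 else (let y = true in 6)) == (if true then (let z = 7 in z) else 3)) then ((\u.(\v.true)) (if false then (if true then 5 else 8) else 4)) else (\w.w)) (((let p = (if true then 9 else 4) in p) == (if (true || false) then (if true then 5 else 6) else (if true then 8 else 2))) && ((let q = (let r = false in false) in (let s = q in (\t.false))) (\a.a))))
step 1: [beta@0.0.0.0] ((if ((if false then 9 else (let y = true in 6)) == (if true then (let z = 7 in z) else 3)) then ((\u.(\v.true)) (if false then (if true then 5 else 8) else 4)) else (\w.w)) (((let p = (if true then 9 else 4) in p) == (if (true || false) then (if true then 5 else 6) else (if true then 8 else 2))) && ((let q = (let r = false in false) in (let s = q in (\t.false))) (\a.a))))
step 2: [if@0.0.0] ((if ((let y = true in 6) == (if true then (let z = 7 in z) else 3)) then ((\u.(\v.true)) (if false then (if true then 5 else 8) else 4)) else (\w.w)) (((let p = (if true then 9 else 4) in p) == (if (true || false) then (if true then 5 else 6) else (if true then 8 else 2))) && ((let q = (let r = false in false) in (let s = q in (\t.false))) (\a.a))))
step 3: [let@0.0.0] ((if (6 == (if true then (let z = 7 in z) else 3)) then ((\u.(\v.true)) (if false then (if true then 5 else 8) else 4)) else (\w.w)) (((let p = (if true then 9 else 4) in p) == (if (true || false) then (if true then 5 else 6) else (if true then 8 else 2))) && ((let q = (let r = false in false) in (let s = q in (\t.false))) (\a.a))))
step 4: [if@0.0.1] ((if (6 == (let z = 7 in z)) then ((\u.(\v.true)) (if false then (if true then 5 else 8) else 4)) else (\w.w)) (((let p = (if true then 9 else 4) in p) == (if (true || false) then (if true then 5 else 6) else (if true then 8 else 2))) && ((let q = (let r = false in false) in (let s = q in (\t.false))) (\a.a))))
step 5: [let@0.0.1] ((if (6 == 7) then ((\u.(\v.true)) (if false then (if true then 5 else 8) else 4)) else (\w.w)) (((let p = (if true then 9 else 4) in p) == (if (true || false) then (if true then 5 else 6) else (if true then 8 else 2))) && ((let q = (let r = false in false) in (let s = q in (\t.false))) (\a.a))))
step 6: [delta@0.0] ((if false then ((\u.(\v.true)) (if false then (if true then 5 else 8) else 4)) else (\w.w)) (((let p = (if true then 9 else 4) in p) == (if (true || false) then (if true then 5 else 6) else (if true then 8 else 2))) && ((let q = (let r = false in false) in (let s = q in (\t.false))) (\a.a))))
step 7: [if@0] ((\w.w) (((let p = (if true then 9 else 4) in p) == (if (true || false) then (if true then 5 else 6) else (if true then 8 else 2))) && ((let q = (let r = false in false) in (let s = q in (\t.false))) (\a.a))))
step 8: [beta@root] (((let p = (if true then 9 else 4) in p) == (if (true || false) then (if true then 5 else 6) else (if true then 8 else 2))) && ((let q = (let r = false in false) in (let s = q in (\t.false))) (\a.a)))
step 9: [let@0.0] (((if true then 9 else 4) == (if (true || false) then (if true then 5 else 6) else (if true then 8 else 2))) && ((let q = (let r = false in false) in (let s = q in (\t.false))) (\a.a)))
step 10: [if@0.0] ((9 == (if (true || false) then (if true then 5 else 6) else (if true then 8 else 2))) && ((let q = (let r = false in false) in (let s = q in (\t.false))) (\a.a)))
step 11: [delta@0.1.0] ((9 == (if true then (if true then 5 else 6) else (if true then 8 else 2))) && ((let q = (let r = false in false) in (let s = q in (\t.false))) (\a.a)))
step 12: [if@0.1] ((9 == (if true then 5 else 6)) && ((let q = (let r = false in false) in (let s = q in (\t.false))) (\a.a)))
step 13: [if@0.1] ((9 == 5) && ((let q = (let r = false in false) in (let s = q in (\t.false))) (\a.a)))
step 14: [delta@0] (false && ((let q = (let r = false in false) in (let s = q in (\t.false))) (\a.a)))
step 15: [let@1.0] (false && ((let s = (let r = false in false) in (\t.false)) (\a.a)))
step 16: [let@1.0] (false && ((\t.false) (\a.a)))
step 17: [beta@1] (false && false)
step 18: [delta@root] false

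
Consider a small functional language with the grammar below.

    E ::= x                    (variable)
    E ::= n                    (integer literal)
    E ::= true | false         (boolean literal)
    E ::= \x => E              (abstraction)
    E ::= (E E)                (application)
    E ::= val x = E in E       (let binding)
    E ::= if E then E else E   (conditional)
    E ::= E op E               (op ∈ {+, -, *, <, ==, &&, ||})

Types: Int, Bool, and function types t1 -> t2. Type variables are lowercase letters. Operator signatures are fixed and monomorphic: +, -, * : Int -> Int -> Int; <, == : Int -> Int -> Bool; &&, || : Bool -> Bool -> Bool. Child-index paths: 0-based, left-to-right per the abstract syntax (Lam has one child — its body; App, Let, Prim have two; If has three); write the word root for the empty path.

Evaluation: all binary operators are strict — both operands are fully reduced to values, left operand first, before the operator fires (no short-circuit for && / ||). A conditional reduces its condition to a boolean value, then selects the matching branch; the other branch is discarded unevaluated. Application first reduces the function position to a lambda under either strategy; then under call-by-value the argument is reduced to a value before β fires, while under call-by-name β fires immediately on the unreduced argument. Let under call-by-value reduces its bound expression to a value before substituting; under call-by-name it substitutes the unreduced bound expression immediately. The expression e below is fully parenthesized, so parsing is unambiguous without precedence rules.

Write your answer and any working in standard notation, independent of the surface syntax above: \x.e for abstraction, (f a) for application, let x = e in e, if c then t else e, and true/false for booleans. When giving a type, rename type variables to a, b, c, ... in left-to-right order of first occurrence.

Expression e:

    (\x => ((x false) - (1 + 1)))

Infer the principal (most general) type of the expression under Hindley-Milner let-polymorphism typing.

Trace:
x : a
  unify a ~ Bool -> b
_ _ : b
  unify b ~ Int
  unify Int ~ Int
  unify Int ~ Int
  unify Int ~ Int
\x._ : (Bool -> Int) -> Int

Answer: (Bool -> Int) -> Int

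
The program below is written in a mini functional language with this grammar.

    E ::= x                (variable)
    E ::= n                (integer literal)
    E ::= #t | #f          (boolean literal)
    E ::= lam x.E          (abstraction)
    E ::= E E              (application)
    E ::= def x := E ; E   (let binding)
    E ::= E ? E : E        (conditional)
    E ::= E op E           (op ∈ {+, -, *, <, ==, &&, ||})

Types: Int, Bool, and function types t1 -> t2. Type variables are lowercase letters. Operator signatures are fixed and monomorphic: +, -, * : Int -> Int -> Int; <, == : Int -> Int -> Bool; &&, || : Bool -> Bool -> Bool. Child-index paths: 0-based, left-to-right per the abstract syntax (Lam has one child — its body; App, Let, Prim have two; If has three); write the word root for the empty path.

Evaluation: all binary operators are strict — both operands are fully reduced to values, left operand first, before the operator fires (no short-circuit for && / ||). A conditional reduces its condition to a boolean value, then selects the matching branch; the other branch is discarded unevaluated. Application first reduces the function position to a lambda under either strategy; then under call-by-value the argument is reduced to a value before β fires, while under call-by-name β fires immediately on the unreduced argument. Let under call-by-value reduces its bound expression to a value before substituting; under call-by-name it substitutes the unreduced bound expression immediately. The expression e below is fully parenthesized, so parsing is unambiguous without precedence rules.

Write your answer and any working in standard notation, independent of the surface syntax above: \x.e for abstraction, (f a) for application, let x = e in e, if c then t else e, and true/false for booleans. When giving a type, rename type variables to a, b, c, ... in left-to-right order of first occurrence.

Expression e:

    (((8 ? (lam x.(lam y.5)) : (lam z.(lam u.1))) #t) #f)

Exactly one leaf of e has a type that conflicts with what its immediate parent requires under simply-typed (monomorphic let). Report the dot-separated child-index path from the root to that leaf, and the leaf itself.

Answer: 0.0.0 : 8

Working:
  unify Int ~ Bool
  FAIL: mismatch Int ~ Bool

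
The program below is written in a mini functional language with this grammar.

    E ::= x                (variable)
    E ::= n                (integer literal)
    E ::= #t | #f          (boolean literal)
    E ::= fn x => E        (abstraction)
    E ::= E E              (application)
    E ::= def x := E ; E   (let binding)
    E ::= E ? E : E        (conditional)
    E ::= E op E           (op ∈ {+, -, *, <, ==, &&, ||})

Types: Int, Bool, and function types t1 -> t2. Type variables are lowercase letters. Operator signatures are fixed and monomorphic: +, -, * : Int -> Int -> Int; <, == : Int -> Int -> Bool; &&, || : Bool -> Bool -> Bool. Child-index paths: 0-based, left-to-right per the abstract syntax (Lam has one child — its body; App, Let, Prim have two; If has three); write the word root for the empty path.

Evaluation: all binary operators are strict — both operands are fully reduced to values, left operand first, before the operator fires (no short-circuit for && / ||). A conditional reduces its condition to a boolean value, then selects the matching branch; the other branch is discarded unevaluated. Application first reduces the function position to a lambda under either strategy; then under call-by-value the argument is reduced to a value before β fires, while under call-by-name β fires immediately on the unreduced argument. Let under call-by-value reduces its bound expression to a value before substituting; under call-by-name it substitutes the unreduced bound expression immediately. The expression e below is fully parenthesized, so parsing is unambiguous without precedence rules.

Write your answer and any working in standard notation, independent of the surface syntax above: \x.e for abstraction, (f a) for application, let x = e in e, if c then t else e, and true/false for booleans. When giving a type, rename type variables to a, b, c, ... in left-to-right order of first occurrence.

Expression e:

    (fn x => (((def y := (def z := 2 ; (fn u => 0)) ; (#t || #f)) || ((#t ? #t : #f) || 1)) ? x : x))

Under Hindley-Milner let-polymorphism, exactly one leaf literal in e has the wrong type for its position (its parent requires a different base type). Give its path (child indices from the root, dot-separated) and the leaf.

Derivation:
let z : Int
\u._ : b -> Int
let y : forall. b -> Int
  unify Bool ~ Bool
  unify Bool ~ Bool
  unify Bool ~ Bool
  unify Bool ~ Bool
  unify Bool ~ Bool
  unify Bool ~ Bool
  unify Int ~ Bool
  FAIL: mismatch Int ~ Bool

Answer: 0.0.1.1 : 1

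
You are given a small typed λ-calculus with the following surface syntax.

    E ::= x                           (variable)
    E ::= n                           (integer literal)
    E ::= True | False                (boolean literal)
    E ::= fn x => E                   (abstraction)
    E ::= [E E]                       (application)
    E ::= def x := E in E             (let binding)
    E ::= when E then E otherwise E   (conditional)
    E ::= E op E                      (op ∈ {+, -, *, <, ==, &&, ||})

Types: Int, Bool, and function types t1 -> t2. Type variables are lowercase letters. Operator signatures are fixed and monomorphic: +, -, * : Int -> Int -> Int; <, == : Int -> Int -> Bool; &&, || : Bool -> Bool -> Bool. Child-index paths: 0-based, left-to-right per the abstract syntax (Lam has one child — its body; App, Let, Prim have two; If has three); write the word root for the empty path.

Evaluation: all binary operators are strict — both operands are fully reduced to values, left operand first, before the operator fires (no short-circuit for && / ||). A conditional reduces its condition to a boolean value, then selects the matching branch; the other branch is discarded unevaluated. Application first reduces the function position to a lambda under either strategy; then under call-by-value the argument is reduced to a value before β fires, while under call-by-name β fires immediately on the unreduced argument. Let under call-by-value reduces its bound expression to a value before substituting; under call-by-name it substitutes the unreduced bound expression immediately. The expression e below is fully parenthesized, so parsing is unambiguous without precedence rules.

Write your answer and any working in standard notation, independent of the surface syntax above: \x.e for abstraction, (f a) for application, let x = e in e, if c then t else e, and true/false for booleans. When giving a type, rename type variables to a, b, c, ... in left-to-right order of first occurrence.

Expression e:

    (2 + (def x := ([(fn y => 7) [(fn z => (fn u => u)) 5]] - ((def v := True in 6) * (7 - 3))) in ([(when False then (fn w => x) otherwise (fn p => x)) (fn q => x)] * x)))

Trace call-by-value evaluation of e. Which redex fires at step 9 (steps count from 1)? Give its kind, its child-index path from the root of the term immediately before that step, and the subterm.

Working:
step 0: (2 + (let x = (((\y.7) ((\z.(\u.u)) 5)) - ((let v = true in 6) * (7 - 3))) in (((if false then (\w.x) else (\p.x)) (\q.x)) * x)))
step 1: [beta@1.0.0.1] (2 + (let x = (((\y.7) (\u.u)) - ((let v = true in 6) * (7 - 3))) in (((if false then (\w.x) else (\p.x)) (\q.x)) * x)))
step 2: [beta@1.0.0] (2 + (let x = (7 - ((let v = true in 6) * (7 - 3))) in (((if false then (\w.x) else (\p.x)) (\q.x)) * x)))
step 3: [let@1.0.1.0] (2 + (let x = (7 - (6 * (7 - 3))) in (((if false then (\w.x) else (\p.x)) (\q.x)) * x)))
step 4: [delta@1.0.1.1] (2 + (let x = (7 - (6 * 4)) in (((if false then (\w.x) else (\p.x)) (\q.x)) * x)))
step 5: [delta@1.0.1] (2 + (let x = (7 - 24) in (((if false then (\w.x) else (\p.x)) (\q.x)) * x)))
step 6: [delta@1.0] (2 + (let x = -17 in (((if false then (\w.x) else (\p.x)) (\q.x)) * x)))
step 7: [let@1] (2 + (((if false then (\w.-17) else (\p.-17)) (\q.-17)) * -17))
step 8: [if@1.0.0] (2 + (((\p.-17) (\q.-17)) * -17))
step 9: [beta@1.0] (2 + (-17 * -17))

Answer: beta at 1.0 : ((\p.-17) (\q.-17))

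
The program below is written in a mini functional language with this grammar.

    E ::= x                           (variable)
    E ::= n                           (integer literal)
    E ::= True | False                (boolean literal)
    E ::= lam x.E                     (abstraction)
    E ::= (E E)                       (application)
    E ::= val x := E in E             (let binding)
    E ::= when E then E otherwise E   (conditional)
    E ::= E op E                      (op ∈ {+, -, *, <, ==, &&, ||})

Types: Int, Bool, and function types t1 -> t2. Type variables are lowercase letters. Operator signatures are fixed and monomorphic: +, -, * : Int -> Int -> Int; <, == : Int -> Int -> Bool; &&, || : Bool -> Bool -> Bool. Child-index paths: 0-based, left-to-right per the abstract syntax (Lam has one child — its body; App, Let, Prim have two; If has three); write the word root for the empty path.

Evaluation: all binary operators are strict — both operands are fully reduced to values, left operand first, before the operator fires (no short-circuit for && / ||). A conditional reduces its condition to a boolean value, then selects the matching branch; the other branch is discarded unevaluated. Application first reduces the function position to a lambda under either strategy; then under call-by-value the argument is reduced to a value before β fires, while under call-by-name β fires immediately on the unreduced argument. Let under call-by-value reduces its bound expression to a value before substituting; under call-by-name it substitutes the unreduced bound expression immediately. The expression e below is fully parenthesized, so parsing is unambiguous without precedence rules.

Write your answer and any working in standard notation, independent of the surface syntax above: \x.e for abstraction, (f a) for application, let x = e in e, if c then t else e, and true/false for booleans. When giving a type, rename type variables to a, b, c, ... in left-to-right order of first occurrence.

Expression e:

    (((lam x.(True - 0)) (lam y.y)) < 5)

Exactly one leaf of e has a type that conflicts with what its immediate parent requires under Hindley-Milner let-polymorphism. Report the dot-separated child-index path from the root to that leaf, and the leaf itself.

Answer: 0.0.0.0 : true

Trace:
  unify Bool ~ Int
  FAIL: mismatch Bool ~ Int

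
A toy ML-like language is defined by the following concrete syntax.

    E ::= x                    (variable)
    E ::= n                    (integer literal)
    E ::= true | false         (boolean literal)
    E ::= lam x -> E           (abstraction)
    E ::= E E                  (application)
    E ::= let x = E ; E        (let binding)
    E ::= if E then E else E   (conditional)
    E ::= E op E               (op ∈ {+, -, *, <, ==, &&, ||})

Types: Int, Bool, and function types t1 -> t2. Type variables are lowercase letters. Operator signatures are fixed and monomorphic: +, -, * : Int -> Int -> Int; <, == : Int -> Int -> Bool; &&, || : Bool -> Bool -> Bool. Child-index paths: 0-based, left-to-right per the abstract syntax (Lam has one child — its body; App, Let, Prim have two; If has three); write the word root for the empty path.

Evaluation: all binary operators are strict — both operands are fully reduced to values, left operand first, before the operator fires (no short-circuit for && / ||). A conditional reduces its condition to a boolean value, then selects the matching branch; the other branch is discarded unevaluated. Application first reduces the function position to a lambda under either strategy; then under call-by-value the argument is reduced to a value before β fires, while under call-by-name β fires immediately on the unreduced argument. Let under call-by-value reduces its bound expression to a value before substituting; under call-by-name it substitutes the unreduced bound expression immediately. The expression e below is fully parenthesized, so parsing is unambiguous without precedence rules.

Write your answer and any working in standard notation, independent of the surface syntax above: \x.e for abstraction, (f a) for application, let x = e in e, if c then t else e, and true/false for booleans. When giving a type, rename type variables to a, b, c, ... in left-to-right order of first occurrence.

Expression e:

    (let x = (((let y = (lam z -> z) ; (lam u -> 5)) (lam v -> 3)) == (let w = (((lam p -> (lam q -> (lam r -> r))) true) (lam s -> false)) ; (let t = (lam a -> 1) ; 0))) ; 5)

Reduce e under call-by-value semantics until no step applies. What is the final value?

Answer: 5

Derivation:
step 0: (let x = (((let y = (\z.z) in (\u.5)) (\v.3)) == (let w = (((\p.(\q.(\r.r))) true) (\s.false)) in (let t = (\a.1) in 0))) in 5)
step 1: [let@0.0.0] (let x = (((\u.5) (\v.3)) == (let w = (((\p.(\q.(\r.r))) true) (\s.false)) in (let t = (\a.1) in 0))) in 5)
step 2: [beta@0.0] (let x = (5 == (let w = (((\p.(\q.(\r.r))) true) (\s.false)) in (let t = (\a.1) in 0))) in 5)
step 3: [beta@0.1.0.0] (let x = (5 == (let w = ((\q.(\r.r)) (\s.false)) in (let t = (\a.1) in 0))) in 5)
step 4: [beta@0.1.0] (let x = (5 == (let w = (\r.r) in (let t = (\a.1) in 0))) in 5)
step 5: [let@0.1] (let x = (5 == (let t = (\a.1) in 0)) in 5)
step 6: [let@0.1] (let x = (5 == 0) in 5)
step 7: [delta@0] (let x = false in 5)
step 8: [let@root] 5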